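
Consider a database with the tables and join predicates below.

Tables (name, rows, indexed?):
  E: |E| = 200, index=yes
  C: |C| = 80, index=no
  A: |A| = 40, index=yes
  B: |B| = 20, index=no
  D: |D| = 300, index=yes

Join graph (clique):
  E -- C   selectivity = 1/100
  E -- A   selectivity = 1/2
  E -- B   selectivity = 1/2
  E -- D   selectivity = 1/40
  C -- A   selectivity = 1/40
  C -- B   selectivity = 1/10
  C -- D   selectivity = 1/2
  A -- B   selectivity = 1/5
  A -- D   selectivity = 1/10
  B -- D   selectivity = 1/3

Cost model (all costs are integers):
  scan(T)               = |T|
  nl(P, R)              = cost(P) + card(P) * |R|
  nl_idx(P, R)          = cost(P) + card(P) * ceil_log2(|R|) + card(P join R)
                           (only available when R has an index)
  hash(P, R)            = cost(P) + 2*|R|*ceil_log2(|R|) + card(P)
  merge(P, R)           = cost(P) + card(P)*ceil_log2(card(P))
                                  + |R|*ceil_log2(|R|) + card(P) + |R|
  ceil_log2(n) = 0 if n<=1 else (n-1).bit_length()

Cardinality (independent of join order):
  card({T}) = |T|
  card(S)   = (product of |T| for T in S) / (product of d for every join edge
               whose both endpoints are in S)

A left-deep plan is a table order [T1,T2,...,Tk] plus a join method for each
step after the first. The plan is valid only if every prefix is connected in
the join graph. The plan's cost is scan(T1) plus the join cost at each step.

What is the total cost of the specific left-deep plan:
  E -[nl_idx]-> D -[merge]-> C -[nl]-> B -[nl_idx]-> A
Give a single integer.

35342

step 1: scan E: cost=200, card=200
step 2: join D via nl_idx
    card(P join D) = 200*300/(40) = 1500
    cost = 200 + 200*9 + 1500 = 3500
step 3: join C via merge
    card(P join C) = 1500*80/(100*2) = 600
    cost = 3500 + 1500*11 + 80*7 + 1500 + 80 = 22140
step 4: join B via nl
    card(P join B) = 600*20/(2*10*3) = 200
    cost = 22140 + 600*20 = 34140
step 5: join A via nl_idx
    card(P join A) = 200*40/(2*40*5*10) = 2
    cost = 34140 + 200*6 + 2 = 35342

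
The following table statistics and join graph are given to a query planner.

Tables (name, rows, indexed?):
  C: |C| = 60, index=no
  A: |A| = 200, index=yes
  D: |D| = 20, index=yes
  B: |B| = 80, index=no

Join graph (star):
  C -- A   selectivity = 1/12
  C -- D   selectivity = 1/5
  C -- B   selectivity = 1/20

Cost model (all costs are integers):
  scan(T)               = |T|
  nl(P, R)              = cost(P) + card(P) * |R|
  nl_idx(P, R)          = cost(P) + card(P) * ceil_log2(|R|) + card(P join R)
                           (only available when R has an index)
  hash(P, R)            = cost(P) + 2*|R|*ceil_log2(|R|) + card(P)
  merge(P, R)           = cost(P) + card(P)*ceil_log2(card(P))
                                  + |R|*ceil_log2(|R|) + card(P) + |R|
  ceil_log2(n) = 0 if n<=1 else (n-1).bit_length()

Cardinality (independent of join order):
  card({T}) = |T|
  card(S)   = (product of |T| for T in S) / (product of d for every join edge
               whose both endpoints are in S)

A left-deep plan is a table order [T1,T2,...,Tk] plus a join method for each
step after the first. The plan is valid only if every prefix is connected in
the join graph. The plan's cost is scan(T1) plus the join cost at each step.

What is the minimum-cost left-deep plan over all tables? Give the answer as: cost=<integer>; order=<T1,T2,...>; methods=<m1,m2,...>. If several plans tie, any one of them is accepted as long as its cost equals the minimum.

Selinger DP (subsets sized 1..n):
  {C}: scan cost=60, card=60
  {A}: scan cost=200, card=200
  {D}: scan cost=20, card=20
  {B}: scan cost=80, card=80
  {AC}: card=1000; try (C,hash)→1120, (A,nl_idx)→1540, (A,merge)→2280, (C,merge)→2420, (A,hash)→3320, (A,nl)→12060 …(+1); best=1120 via (C,hash)
  {CD}: card=240; try (D,hash)→320, (C,merge)→560, (D,merge)→600, (D,nl_idx)→600, (C,hash)→760, (C,nl)→1220 …(+1); best=320 via (D,hash)
  {BC}: card=240; try (C,hash)→880, (B,merge)→1120, (C,merge)→1140, (B,hash)→1240, (B,nl)→4860, (C,nl)→4880; best=880 via (C,hash)
  {ACD}: card=4000; try (D,hash)→2320, (A,hash)→3760, (A,merge)→4280, (A,nl_idx)→6240, (D,nl_idx)→10120, (D,merge)→12240 …(+2); best=2320 via (D,hash)
  {ABC}: card=4000; try (B,hash)→3240, (A,hash)→4320, (A,merge)→4840, (A,nl_idx)→6800, (B,merge)→12760, (A,nl)→48880 …(+1); best=3240 via (B,hash)
  {BCD}: card=960; try (D,hash)→1320, (B,hash)→1680, (D,nl_idx)→3040, (B,merge)→3120, (D,merge)→3160, (D,nl)→5680 …(+1); best=1320 via (D,hash)
  {ABCD}: card=16000; try (A,hash)→5480, (D,hash)→7440, (B,hash)→7440, (A,merge)→13680, (A,nl_idx)→25000, (D,nl_idx)→39240 …(+5); best=5480 via (A,hash)

cost=5480; order=B,C,D,A; methods=hash,hash,hash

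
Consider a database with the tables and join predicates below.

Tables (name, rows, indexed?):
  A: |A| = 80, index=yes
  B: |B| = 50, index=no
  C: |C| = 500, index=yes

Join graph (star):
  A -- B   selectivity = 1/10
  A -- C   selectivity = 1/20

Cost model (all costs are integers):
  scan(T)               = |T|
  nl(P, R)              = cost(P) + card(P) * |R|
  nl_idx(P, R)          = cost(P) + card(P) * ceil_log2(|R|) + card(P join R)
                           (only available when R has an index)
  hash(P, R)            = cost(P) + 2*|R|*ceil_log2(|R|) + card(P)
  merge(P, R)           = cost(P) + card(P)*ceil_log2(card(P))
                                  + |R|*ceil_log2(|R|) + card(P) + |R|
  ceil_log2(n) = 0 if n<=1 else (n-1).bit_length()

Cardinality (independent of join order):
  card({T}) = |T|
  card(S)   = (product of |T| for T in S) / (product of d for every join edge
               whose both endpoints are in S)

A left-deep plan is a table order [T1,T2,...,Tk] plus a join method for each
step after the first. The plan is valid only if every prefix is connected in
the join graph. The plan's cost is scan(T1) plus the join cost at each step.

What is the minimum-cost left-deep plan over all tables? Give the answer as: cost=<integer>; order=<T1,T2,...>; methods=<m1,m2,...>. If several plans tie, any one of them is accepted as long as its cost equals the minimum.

Selinger DP (subsets sized 1..n):
  {A}: scan cost=80, card=80
  {B}: scan cost=50, card=50
  {C}: scan cost=500, card=500
  {AB}: card=400; try (B,hash)→760, (A,nl_idx)→800, (A,merge)→1040, (B,merge)→1070, (A,hash)→1220, (A,nl)→4050 …(+1); best=760 via (B,hash)
  {AC}: card=2000; try (A,hash)→2120, (C,nl_idx)→2800, (C,merge)→5720, (A,nl_idx)→6000, (A,merge)→6140, (C,hash)→9160 …(+2); best=2120 via (A,hash)
  {ABC}: card=10000; try (B,hash)→4720, (C,merge)→9760, (C,hash)→10160, (C,nl_idx)→14360, (B,merge)→26470, (B,nl)→102120 …(+1); best=4720 via (B,hash)

cost=4720; order=C,A,B; methods=hash,hash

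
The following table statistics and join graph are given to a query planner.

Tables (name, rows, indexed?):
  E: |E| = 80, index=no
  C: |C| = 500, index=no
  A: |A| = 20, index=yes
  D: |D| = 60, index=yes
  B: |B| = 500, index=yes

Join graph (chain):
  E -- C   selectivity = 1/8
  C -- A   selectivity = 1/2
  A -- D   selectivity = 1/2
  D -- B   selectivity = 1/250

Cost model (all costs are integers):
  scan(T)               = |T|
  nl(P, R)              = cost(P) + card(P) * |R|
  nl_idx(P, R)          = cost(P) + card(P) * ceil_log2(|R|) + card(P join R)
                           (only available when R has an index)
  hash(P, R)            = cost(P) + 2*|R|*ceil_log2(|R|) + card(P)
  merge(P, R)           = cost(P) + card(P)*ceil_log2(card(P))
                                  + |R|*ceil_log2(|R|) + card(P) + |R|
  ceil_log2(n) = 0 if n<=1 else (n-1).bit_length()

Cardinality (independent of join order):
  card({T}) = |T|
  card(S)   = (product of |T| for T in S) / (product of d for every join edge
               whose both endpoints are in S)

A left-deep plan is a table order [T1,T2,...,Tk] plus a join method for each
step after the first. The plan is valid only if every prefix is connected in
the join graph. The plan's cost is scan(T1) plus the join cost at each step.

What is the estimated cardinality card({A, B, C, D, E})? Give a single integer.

Tables in S: A(20), B(500), C(500), D(60), E(80)
Edges inside S: E-C(d=8), C-A(d=2), A-D(d=2), D-B(d=250)
numerator = 20 * 500 * 500 * 60 * 80 = 24000000000
denominator = 8 * 2 * 2 * 250 = 8000
card(S) = 24000000000 / 8000 = 3000000

3000000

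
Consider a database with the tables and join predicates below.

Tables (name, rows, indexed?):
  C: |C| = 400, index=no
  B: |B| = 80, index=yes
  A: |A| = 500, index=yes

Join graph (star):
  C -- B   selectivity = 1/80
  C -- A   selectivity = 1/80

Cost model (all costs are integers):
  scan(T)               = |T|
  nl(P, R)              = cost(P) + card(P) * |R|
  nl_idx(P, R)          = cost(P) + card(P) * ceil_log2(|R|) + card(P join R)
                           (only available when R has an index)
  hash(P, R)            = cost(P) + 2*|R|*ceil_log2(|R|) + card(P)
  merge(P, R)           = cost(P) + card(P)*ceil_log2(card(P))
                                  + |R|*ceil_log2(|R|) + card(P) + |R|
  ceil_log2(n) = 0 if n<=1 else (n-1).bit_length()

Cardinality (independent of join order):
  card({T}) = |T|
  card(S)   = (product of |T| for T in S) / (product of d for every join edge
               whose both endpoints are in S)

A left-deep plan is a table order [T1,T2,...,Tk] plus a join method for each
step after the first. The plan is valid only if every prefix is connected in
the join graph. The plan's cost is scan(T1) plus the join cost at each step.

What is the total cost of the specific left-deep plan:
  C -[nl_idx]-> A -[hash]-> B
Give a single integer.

10120

step 1: scan C: cost=400, card=400
step 2: join A via nl_idx
    card(P join A) = 400*500/(80) = 2500
    cost = 400 + 400*9 + 2500 = 6500
step 3: join B via hash
    card(P join B) = 2500*80/(80) = 2500
    cost = 6500 + 2*80*7 + 2500 = 10120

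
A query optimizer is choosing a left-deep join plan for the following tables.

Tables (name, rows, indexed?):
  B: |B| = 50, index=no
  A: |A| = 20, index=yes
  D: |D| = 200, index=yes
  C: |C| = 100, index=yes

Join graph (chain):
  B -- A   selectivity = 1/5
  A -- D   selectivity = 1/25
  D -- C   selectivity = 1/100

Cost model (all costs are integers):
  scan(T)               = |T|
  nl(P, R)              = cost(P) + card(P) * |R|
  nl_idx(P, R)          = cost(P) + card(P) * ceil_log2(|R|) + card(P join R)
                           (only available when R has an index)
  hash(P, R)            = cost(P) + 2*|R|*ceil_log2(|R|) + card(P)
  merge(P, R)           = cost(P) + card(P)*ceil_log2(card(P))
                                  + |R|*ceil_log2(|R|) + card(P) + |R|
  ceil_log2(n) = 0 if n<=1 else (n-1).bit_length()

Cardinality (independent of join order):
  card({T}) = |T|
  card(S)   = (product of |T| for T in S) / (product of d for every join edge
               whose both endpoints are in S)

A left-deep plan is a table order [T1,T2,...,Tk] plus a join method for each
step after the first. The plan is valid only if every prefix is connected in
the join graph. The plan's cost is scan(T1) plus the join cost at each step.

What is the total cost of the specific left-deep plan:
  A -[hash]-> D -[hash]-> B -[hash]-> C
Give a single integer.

7000

step 1: scan A: cost=20, card=20
step 2: join D via hash
    card(P join D) = 20*200/(25) = 160
    cost = 20 + 2*200*8 + 20 = 3240
step 3: join B via hash
    card(P join B) = 160*50/(5) = 1600
    cost = 3240 + 2*50*6 + 160 = 4000
step 4: join C via hash
    card(P join C) = 1600*100/(100) = 1600
    cost = 4000 + 2*100*7 + 1600 = 7000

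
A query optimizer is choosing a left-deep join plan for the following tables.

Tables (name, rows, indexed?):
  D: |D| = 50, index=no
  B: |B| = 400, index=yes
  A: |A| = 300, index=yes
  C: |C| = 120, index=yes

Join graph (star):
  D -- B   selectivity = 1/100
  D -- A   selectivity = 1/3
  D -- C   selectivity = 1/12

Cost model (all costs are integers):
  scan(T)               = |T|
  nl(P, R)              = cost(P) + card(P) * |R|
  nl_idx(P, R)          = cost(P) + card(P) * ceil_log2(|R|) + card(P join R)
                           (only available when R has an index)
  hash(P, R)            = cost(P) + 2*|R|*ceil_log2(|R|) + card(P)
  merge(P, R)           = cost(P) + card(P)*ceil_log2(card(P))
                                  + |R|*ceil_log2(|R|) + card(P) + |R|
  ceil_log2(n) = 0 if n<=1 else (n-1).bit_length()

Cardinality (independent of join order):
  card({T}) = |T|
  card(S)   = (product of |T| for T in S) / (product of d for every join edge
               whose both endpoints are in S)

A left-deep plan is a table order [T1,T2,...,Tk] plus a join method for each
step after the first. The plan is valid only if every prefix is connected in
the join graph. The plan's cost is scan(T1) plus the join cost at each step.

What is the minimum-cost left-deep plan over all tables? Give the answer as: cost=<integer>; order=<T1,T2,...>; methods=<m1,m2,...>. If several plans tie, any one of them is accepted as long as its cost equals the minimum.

Selinger DP (subsets sized 1..n):
  {D}: scan cost=50, card=50
  {B}: scan cost=400, card=400
  {A}: scan cost=300, card=300
  {C}: scan cost=120, card=120
  {BD}: card=200; try (B,nl_idx)→700, (D,hash)→1400, (B,merge)→4400, (D,merge)→4750, (B,hash)→7300, (B,nl)→20050 …(+1); best=700 via (B,nl_idx)
  {AD}: card=5000; try (D,hash)→1200, (A,merge)→3400, (D,merge)→3650, (A,hash)→5500, (A,nl_idx)→5500, (A,nl)→15050 …(+1); best=1200 via (D,hash)
  {CD}: card=500; try (D,hash)→840, (C,nl_idx)→900, (C,merge)→1360, (D,merge)→1430, (C,hash)→1780, (C,nl)→6050 …(+1); best=840 via (D,hash)
  {ABD}: card=20000; try (A,merge)→5500, (A,hash)→6300, (B,hash)→13400, (A,nl_idx)→22500, (A,nl)→60700, (B,nl_idx)→66200 …(+2); best=5500 via (A,merge)
  {BCD}: card=2000; try (C,hash)→2580, (C,merge)→3460, (C,nl_idx)→4100, (B,nl_idx)→7340, (B,hash)→8540, (B,merge)→9840 …(+2); best=2580 via (C,hash)
  {ACD}: card=50000; try (A,hash)→6740, (C,hash)→7880, (A,merge)→8840, (A,nl_idx)→55340, (C,merge)→72160, (C,nl_idx)→86200 …(+2); best=6740 via (A,hash)
  {ABCD}: card=200000; try (A,hash)→9980, (C,hash)→27180, (A,merge)→29580, (B,hash)→63940, (A,nl_idx)→220580, (C,merge)→326460 …(+6); best=9980 via (A,hash)

cost=9980; order=D,B,C,A; methods=nl_idx,hash,hash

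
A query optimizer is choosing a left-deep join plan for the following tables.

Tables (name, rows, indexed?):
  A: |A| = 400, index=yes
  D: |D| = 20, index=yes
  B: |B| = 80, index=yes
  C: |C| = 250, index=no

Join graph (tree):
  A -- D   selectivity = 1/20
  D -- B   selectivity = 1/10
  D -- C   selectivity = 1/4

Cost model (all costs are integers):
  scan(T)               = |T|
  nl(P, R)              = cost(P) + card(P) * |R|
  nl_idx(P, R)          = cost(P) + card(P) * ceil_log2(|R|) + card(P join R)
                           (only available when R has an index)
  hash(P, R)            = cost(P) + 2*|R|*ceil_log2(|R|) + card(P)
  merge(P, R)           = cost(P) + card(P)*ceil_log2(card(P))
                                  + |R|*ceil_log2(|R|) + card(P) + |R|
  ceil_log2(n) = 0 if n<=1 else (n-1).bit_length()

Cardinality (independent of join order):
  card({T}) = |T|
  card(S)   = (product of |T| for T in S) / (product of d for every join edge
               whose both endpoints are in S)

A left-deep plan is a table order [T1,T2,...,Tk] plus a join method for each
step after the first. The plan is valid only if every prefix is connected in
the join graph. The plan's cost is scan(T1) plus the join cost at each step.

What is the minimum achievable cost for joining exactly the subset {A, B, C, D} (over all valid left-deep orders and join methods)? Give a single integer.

9320

Selinger DP over subsets of {A,B,C,D}:
  {A}: scan cost=400, card=400
  {D}: scan cost=20, card=20
  {B}: scan cost=80, card=80
  {C}: scan cost=250, card=250
  {AD}: card=400; try (A,nl_idx)→600, (D,hash)→1000, (D,nl_idx)→2800, (A,merge)→4140, (D,merge)→4520, (A,hash)→7240 …(+2); best=600 via (A,nl_idx)
  {BD}: card=160; try (B,nl_idx)→320, (D,hash)→360, (D,nl_idx)→640, (B,merge)→780, (D,merge)→840, (B,hash)→1160 …(+2); best=320 via (B,nl_idx)
  {CD}: card=1250; try (D,hash)→700, (C,merge)→2390, (D,merge)→2620, (D,nl_idx)→2750, (C,hash)→4040, (C,nl)→5020 …(+1); best=700 via (D,hash)
  {ABD}: card=3200; try (B,hash)→2120, (A,nl_idx)→4960, (B,merge)→5240, (A,merge)→5760, (B,nl_idx)→6600, (A,hash)→7680 …(+2); best=2120 via (B,hash)
  {ACD}: card=25000; try (C,hash)→5000, (C,merge)→6850, (A,hash)→9150, (A,merge)→19700, (A,nl_idx)→36950, (C,nl)→100600 …(+1); best=5000 via (C,hash)
  {BCD}: card=10000; try (B,hash)→3070, (C,merge)→4010, (C,hash)→4480, (B,merge)→16340, (B,nl_idx)→19450, (C,nl)→40320 …(+1); best=3070 via (B,hash)
  {ABCD}: card=200000; try (C,hash)→9320, (A,hash)→20270, (B,hash)→31120, (C,merge)→45970, (A,merge)→157070, (A,nl_idx)→293070 …(+5); best=9320 via (C,hash)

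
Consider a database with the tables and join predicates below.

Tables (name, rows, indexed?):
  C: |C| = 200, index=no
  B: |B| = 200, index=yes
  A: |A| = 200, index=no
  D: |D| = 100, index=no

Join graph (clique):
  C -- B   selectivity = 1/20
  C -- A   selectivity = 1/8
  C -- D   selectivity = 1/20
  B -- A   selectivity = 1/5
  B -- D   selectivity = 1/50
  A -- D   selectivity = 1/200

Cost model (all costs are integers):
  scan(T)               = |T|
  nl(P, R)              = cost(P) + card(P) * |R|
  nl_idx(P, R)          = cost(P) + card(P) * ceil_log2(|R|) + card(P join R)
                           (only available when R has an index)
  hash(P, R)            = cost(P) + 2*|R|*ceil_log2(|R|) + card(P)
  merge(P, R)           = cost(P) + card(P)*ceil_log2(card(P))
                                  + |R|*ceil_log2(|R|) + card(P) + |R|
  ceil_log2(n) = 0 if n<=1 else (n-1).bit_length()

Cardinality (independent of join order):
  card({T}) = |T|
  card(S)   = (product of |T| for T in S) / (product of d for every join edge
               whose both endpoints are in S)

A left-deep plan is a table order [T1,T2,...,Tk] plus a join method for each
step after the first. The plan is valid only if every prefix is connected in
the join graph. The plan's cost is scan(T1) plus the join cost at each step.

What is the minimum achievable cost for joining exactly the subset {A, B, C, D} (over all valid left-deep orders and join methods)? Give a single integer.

Selinger DP over subsets of {A,B,C,D}:
  {C}: scan cost=200, card=200
  {B}: scan cost=200, card=200
  {A}: scan cost=200, card=200
  {D}: scan cost=100, card=100
  {BC}: card=2000; try (C,hash)→3600, (B,hash)→3600, (C,merge)→3800, (B,merge)→3800, (B,nl_idx)→3800, (C,nl)→40200 …(+1); best=3600 via (C,hash)
  {AC}: card=5000; try (C,hash)→3600, (A,hash)→3600, (C,merge)→3800, (A,merge)→3800, (C,nl)→40200, (A,nl)→40200; best=3600 via (C,hash)
  {CD}: card=1000; try (D,hash)→1800, (C,merge)→2700, (D,merge)→2800, (C,hash)→3400, (C,nl)→20100, (D,nl)→20200; best=1800 via (D,hash)
  {AB}: card=8000; try (B,hash)→3600, (A,hash)→3600, (B,merge)→3800, (A,merge)→3800, (B,nl_idx)→9800, (B,nl)→40200 …(+1); best=3600 via (B,hash)
  {BD}: card=400; try (B,nl_idx)→1300, (D,hash)→1800, (B,merge)→2700, (D,merge)→2800, (B,hash)→3400, (B,nl)→20100 …(+1); best=1300 via (B,nl_idx)
  {AD}: card=100; try (D,hash)→1800, (A,merge)→2700, (D,merge)→2800, (A,hash)→3400, (A,nl)→20100, (D,nl)→20200; best=1800 via (D,hash)
  {ABC}: card=10000; try (A,hash)→8800, (B,hash)→11800, (C,hash)→14800, (A,merge)→29400, (B,nl_idx)→53600, (B,merge)→75400 …(+4); best=8800 via (A,hash)
  {BCD}: card=200; try (C,hash)→4900, (B,hash)→6000, (D,hash)→7000, (C,merge)→7100, (B,nl_idx)→10000, (B,merge)→14600 …(+4); best=4900 via (C,hash)
  {ACD}: card=125; try (C,merge)→4400, (C,hash)→5100, (A,hash)→6000, (D,hash)→10000, (A,merge)→14600, (C,nl)→21800 …(+3); best=4400 via (C,merge)
  {ABD}: card=80; try (B,nl_idx)→2680, (B,merge)→4400, (A,hash)→4900, (B,hash)→5100, (A,merge)→7100, (D,hash)→13000 …(+4); best=2680 via (B,nl_idx)
  {ABCD}: card=5; try (C,merge)→5120, (B,nl_idx)→5405, (C,hash)→5960, (B,merge)→7200, (B,hash)→7725, (A,hash)→8300 …(+7); best=5120 via (C,merge)

5120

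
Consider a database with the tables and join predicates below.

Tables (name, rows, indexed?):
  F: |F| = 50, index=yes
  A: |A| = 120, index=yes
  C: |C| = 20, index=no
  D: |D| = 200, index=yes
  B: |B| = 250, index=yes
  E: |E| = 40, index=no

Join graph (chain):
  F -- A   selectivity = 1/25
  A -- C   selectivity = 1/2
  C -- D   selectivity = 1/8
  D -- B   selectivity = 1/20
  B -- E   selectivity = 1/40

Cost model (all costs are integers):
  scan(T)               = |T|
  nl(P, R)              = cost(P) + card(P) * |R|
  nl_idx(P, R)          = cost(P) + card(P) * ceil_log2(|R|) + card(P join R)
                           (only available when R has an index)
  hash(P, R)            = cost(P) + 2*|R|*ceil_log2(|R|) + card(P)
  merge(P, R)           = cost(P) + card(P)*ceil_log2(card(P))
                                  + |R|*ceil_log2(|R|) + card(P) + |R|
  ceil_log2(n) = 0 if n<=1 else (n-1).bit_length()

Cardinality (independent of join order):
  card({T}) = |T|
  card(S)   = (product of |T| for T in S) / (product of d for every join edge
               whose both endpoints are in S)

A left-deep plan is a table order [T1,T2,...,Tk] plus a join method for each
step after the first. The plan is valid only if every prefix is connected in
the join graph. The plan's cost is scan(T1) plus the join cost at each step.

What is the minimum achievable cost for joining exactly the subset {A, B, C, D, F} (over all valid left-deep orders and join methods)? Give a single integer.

70680

Selinger DP over subsets of {A,B,C,D,F}:
  {F}: scan cost=50, card=50
  {A}: scan cost=120, card=120
  {C}: scan cost=20, card=20
  {D}: scan cost=200, card=200
  {B}: scan cost=250, card=250
  {AF}: card=240; try (A,nl_idx)→640, (F,hash)→840, (F,nl_idx)→1080, (A,merge)→1360, (F,merge)→1430, (A,hash)→1780 …(+2); best=640 via (A,nl_idx)
  {AC}: card=1200; try (C,hash)→440, (A,merge)→1100, (C,merge)→1200, (A,nl_idx)→1360, (A,hash)→1720, (A,nl)→2420 …(+1); best=440 via (C,hash)
  {CD}: card=500; try (C,hash)→600, (D,nl_idx)→680, (D,merge)→1940, (C,merge)→2120, (D,hash)→3240, (D,nl)→4020 …(+1); best=600 via (C,hash)
  {BD}: card=2500; try (D,hash)→3700, (B,merge)→4250, (D,merge)→4300, (B,nl_idx)→4300, (B,hash)→4400, (D,nl_idx)→4750 …(+2); best=3700 via (D,hash)
  {ACF}: card=2400; try (C,hash)→1080, (F,hash)→2240, (C,merge)→2920, (C,nl)→5440, (F,nl_idx)→10040, (F,merge)→15190 …(+1); best=1080 via (C,hash)
  {ACD}: card=30000; try (A,hash)→2780, (D,hash)→4840, (A,merge)→6560, (D,merge)→16640, (A,nl_idx)→34100, (D,nl_idx)→40040 …(+2); best=2780 via (A,hash)
  {BCD}: card=6250; try (B,hash)→5100, (C,hash)→6400, (B,merge)→7850, (B,nl_idx)→10850, (C,merge)→36320, (C,nl)→53700 …(+1); best=5100 via (B,hash)
  {ACDF}: card=60000; try (D,hash)→6680, (F,hash)→33380, (D,merge)→34080, (D,nl_idx)→80280, (F,nl_idx)→242780, (D,nl)→481080 …(+2); best=6680 via (D,hash)
  {ABCD}: card=375000; try (A,hash)→13030, (B,hash)→36780, (A,merge)→93560, (A,nl_idx)→423850, (B,merge)→485030, (B,nl_idx)→617780 …(+2); best=13030 via (A,hash)
  {ABCDF}: card=750000; try (B,hash)→70680, (F,hash)→388630, (B,merge)→1028930, (B,nl_idx)→1236680, (F,nl_idx)→3013030, (F,merge)→7513380 …(+2); best=70680 via (B,hash)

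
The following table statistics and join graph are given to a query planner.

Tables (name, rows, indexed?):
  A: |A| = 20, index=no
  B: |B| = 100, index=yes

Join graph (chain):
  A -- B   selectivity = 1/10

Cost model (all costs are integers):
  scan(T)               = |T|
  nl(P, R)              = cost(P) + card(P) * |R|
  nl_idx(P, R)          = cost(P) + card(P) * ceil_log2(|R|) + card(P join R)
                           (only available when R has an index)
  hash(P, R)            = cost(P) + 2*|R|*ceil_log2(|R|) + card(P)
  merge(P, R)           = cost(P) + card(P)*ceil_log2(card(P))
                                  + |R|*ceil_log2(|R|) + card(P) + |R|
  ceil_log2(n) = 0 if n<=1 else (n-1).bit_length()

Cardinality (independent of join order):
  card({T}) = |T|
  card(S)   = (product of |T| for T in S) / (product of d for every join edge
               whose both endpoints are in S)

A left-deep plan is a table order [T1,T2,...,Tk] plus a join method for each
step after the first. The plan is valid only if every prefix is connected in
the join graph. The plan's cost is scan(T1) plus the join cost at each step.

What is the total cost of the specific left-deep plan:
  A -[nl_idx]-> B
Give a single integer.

360

step 1: scan A: cost=20, card=20
step 2: join B via nl_idx
    card(P join B) = 20*100/(10) = 200
    cost = 20 + 20*7 + 200 = 360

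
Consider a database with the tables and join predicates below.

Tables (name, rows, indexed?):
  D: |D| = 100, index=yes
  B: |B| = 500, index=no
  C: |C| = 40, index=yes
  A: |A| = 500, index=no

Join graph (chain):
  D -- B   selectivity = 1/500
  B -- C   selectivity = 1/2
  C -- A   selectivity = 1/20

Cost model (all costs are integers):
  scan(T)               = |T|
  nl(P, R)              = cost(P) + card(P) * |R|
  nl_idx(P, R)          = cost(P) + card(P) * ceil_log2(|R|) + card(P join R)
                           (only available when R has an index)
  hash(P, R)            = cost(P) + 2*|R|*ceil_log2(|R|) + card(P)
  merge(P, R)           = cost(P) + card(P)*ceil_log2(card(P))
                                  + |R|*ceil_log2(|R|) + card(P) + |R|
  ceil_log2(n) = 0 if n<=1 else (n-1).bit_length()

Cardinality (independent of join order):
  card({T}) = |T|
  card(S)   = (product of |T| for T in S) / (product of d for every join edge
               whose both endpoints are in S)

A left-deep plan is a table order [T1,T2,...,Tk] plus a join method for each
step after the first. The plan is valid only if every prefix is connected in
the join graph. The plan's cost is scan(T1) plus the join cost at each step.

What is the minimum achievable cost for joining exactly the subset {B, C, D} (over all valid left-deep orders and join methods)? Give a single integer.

Selinger DP over subsets of {B,C,D}:
  {D}: scan cost=100, card=100
  {B}: scan cost=500, card=500
  {C}: scan cost=40, card=40
  {BD}: card=100; try (D,hash)→2400, (D,nl_idx)→4100, (B,merge)→5900, (D,merge)→6300, (B,hash)→9200, (B,nl)→50100 …(+1); best=2400 via (D,hash)
  {BC}: card=10000; try (C,hash)→1480, (B,merge)→5320, (C,merge)→5780, (B,hash)→9080, (C,nl_idx)→13500, (B,nl)→20040 …(+1); best=1480 via (C,hash)
  {BCD}: card=2000; try (C,hash)→2980, (C,merge)→3480, (C,nl_idx)→5000, (C,nl)→6400, (D,hash)→12880, (D,nl_idx)→73480 …(+2); best=2980 via (C,hash)

2980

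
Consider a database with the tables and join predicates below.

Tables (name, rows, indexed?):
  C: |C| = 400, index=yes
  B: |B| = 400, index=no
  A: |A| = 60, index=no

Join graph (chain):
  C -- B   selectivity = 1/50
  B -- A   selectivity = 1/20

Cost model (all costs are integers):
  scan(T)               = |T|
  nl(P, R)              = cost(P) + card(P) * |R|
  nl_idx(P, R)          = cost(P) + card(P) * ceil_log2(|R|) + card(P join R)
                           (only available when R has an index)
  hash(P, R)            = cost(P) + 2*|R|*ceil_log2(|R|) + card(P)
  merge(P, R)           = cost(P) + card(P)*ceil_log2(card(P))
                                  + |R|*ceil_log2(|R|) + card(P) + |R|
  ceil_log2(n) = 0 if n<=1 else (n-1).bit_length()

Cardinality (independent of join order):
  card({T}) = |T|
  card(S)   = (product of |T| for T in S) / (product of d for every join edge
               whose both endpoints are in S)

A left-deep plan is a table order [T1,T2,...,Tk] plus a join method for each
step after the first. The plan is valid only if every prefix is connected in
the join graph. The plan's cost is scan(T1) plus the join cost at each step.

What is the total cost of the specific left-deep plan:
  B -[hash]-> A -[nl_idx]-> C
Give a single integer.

21920

step 1: scan B: cost=400, card=400
step 2: join A via hash
    card(P join A) = 400*60/(20) = 1200
    cost = 400 + 2*60*6 + 400 = 1520
step 3: join C via nl_idx
    card(P join C) = 1200*400/(50) = 9600
    cost = 1520 + 1200*9 + 9600 = 21920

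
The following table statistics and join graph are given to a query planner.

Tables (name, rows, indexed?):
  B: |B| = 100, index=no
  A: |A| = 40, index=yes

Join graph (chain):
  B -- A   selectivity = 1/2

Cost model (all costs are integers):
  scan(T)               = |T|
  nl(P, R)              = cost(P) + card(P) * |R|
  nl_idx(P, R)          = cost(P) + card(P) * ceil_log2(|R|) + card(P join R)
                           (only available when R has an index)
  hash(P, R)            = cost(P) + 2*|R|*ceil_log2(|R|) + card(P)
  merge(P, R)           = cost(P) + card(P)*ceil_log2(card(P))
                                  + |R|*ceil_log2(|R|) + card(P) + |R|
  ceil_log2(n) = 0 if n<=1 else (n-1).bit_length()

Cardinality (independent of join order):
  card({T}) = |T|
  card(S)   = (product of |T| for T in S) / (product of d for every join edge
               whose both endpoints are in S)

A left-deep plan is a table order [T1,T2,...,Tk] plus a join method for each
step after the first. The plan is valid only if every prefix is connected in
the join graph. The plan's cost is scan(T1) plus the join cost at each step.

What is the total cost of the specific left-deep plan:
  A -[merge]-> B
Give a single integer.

1120

step 1: scan A: cost=40, card=40
step 2: join B via merge
    card(P join B) = 40*100/(2) = 2000
    cost = 40 + 40*6 + 100*7 + 40 + 100 = 1120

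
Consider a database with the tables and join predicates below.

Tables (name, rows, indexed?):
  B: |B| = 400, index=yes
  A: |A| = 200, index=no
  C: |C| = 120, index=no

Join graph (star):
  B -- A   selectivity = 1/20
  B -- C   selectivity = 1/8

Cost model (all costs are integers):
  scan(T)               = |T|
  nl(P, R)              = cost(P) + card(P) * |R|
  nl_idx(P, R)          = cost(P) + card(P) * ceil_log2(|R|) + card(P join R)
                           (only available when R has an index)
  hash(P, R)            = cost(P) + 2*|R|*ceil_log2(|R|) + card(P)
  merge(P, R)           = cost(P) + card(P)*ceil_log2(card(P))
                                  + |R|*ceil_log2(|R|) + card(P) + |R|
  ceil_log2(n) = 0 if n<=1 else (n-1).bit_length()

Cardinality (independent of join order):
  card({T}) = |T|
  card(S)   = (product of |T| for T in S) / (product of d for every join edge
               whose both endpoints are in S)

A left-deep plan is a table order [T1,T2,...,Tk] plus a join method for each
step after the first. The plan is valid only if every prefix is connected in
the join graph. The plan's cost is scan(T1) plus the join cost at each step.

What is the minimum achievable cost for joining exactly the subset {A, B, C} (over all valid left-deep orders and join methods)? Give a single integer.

Selinger DP over subsets of {A,B,C}:
  {B}: scan cost=400, card=400
  {A}: scan cost=200, card=200
  {C}: scan cost=120, card=120
  {AB}: card=4000; try (A,hash)→4000, (B,merge)→6000, (B,nl_idx)→6000, (A,merge)→6200, (B,hash)→7600, (B,nl)→80200 …(+1); best=4000 via (A,hash)
  {BC}: card=6000; try (C,hash)→2480, (B,merge)→5080, (C,merge)→5360, (B,nl_idx)→7200, (B,hash)→7440, (B,nl)→48120 …(+1); best=2480 via (C,hash)
  {ABC}: card=60000; try (C,hash)→9680, (A,hash)→11680, (C,merge)→56960, (A,merge)→88280, (C,nl)→484000, (A,nl)→1202480; best=9680 via (C,hash)

9680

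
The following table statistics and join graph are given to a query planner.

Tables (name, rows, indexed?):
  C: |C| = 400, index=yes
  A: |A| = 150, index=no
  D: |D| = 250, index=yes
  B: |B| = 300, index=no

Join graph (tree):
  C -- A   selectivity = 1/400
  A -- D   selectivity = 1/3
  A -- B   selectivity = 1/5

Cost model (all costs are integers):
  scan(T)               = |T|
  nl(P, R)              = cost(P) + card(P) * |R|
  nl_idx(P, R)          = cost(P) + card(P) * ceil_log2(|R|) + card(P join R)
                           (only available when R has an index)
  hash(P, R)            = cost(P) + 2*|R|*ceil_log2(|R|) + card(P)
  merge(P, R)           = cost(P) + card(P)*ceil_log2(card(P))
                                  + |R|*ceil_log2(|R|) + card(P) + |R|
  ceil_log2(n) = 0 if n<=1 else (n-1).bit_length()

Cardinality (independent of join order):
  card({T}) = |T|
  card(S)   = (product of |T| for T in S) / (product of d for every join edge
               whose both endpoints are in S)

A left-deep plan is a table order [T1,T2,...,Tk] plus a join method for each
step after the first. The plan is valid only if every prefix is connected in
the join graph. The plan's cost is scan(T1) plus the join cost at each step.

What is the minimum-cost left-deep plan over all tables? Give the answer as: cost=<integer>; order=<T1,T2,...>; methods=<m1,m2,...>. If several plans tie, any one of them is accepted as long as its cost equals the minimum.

Selinger DP (subsets sized 1..n):
  {C}: scan cost=400, card=400
  {A}: scan cost=150, card=150
  {D}: scan cost=250, card=250
  {B}: scan cost=300, card=300
  {AC}: card=150; try (C,nl_idx)→1650, (A,hash)→3200, (C,merge)→5500, (A,merge)→5750, (C,hash)→7500, (C,nl)→60150 …(+1); best=1650 via (C,nl_idx)
  {AD}: card=12500; try (A,hash)→2900, (D,merge)→3750, (A,merge)→3850, (D,hash)→4300, (D,nl_idx)→13850, (D,nl)→37650 …(+1); best=2900 via (A,hash)
  {AB}: card=9000; try (A,hash)→3000, (B,merge)→4500, (A,merge)→4650, (B,hash)→5700, (B,nl)→45150, (A,nl)→45300; best=3000 via (A,hash)
  {ACD}: card=12500; try (D,merge)→5250, (D,hash)→5800, (D,nl_idx)→15350, (C,hash)→22600, (D,nl)→39150, (C,nl_idx)→127900 …(+2); best=5250 via (D,merge)
  {ABC}: card=9000; try (B,merge)→6000, (B,hash)→7200, (C,hash)→19200, (B,nl)→46650, (C,nl_idx)→93000, (C,merge)→142000 …(+1); best=6000 via (B,merge)
  {ABD}: card=750000; try (D,hash)→16000, (B,hash)→20800, (D,merge)→140250, (B,merge)→193400, (D,nl_idx)→825000, (D,nl)→2253000 …(+1); best=16000 via (D,hash)
  {ABCD}: card=750000; try (D,hash)→19000, (B,hash)→23150, (D,merge)→143250, (B,merge)→195750, (C,hash)→773200, (D,nl_idx)→828000 …(+5); best=19000 via (D,hash)

cost=19000; order=A,C,B,D; methods=nl_idx,merge,hash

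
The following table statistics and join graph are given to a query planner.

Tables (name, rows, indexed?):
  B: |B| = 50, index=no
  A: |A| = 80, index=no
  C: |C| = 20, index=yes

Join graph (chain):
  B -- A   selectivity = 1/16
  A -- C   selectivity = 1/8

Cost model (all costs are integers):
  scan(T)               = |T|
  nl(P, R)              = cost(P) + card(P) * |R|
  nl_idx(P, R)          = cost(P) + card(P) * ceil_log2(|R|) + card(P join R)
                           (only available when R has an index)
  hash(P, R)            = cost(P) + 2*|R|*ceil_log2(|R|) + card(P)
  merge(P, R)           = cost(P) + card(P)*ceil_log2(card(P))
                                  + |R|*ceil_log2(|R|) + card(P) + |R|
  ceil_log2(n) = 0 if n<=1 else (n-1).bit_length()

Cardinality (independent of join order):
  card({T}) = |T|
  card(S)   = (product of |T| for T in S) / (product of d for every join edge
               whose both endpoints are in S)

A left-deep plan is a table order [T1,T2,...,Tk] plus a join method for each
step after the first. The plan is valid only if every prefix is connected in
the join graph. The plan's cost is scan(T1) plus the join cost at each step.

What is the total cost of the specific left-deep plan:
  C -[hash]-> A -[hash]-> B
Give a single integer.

step 1: scan C: cost=20, card=20
step 2: join A via hash
    card(P join A) = 20*80/(8) = 200
    cost = 20 + 2*80*7 + 20 = 1160
step 3: join B via hash
    card(P join B) = 200*50/(16) = 625
    cost = 1160 + 2*50*6 + 200 = 1960

1960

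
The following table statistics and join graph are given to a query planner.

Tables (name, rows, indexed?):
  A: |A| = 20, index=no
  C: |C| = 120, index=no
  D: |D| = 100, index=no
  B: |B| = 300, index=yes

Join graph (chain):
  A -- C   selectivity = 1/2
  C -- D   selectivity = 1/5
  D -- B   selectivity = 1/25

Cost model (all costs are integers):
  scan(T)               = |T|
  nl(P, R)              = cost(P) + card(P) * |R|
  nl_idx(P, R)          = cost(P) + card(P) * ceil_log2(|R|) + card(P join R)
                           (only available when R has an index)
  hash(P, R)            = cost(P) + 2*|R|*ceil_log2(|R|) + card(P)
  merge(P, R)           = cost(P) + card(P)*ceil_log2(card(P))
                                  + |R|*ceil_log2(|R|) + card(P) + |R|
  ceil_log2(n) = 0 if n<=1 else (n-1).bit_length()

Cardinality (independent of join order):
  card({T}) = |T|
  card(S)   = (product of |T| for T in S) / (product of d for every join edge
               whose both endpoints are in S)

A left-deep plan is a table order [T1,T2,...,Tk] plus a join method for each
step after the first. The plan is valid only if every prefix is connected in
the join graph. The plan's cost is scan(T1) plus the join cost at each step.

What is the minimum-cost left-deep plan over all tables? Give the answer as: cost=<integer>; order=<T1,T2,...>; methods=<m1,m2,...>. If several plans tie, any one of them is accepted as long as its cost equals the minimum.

Selinger DP (subsets sized 1..n):
  {A}: scan cost=20, card=20
  {C}: scan cost=120, card=120
  {D}: scan cost=100, card=100
  {B}: scan cost=300, card=300
  {AC}: card=1200; try (A,hash)→440, (C,merge)→1100, (A,merge)→1200, (C,hash)→1720, (C,nl)→2420, (A,nl)→2520; best=440 via (A,hash)
  {CD}: card=2400; try (D,hash)→1640, (C,merge)→1860, (D,merge)→1880, (C,hash)→1880, (C,nl)→12100, (D,nl)→12120; best=1640 via (D,hash)
  {BD}: card=1200; try (D,hash)→2000, (B,nl_idx)→2200, (B,merge)→3900, (D,merge)→4100, (B,hash)→5600, (B,nl)→30100 …(+1); best=2000 via (D,hash)
  {ACD}: card=24000; try (D,hash)→3040, (A,hash)→4240, (D,merge)→15640, (A,merge)→32960, (A,nl)→49640, (D,nl)→120440; best=3040 via (D,hash)
  {BCD}: card=28800; try (C,hash)→4880, (B,hash)→9440, (C,merge)→17360, (B,merge)→35840, (B,nl_idx)→52040, (C,nl)→146000 …(+1); best=4880 via (C,hash)
  {ABCD}: card=288000; try (B,hash)→32440, (A,hash)→33880, (B,merge)→390040, (A,merge)→465800, (B,nl_idx)→507040, (A,nl)→580880 …(+1); best=32440 via (B,hash)

cost=32440; order=C,A,D,B; methods=hash,hash,hash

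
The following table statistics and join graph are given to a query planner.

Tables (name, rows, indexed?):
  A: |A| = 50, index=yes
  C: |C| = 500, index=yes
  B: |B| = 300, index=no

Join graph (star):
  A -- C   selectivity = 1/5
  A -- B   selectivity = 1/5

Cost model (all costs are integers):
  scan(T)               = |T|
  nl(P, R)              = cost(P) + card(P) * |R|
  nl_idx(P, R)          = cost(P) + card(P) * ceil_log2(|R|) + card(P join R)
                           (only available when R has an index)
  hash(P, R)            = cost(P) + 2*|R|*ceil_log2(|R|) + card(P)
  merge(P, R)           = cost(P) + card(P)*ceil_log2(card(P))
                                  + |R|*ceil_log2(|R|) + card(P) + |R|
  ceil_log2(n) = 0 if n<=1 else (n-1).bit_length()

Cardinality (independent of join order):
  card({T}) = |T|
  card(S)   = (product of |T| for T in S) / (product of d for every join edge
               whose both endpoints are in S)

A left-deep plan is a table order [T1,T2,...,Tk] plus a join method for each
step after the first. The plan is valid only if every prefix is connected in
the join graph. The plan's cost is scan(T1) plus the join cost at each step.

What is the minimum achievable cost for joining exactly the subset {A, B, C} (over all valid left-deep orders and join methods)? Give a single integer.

Selinger DP over subsets of {A,B,C}:
  {A}: scan cost=50, card=50
  {C}: scan cost=500, card=500
  {B}: scan cost=300, card=300
  {AC}: card=5000; try (A,hash)→1600, (C,merge)→5400, (C,nl_idx)→5500, (A,merge)→5850, (A,nl_idx)→8500, (C,hash)→9100 …(+2); best=1600 via (A,hash)
  {AB}: card=3000; try (A,hash)→1200, (B,merge)→3400, (A,merge)→3650, (A,nl_idx)→5100, (B,hash)→5500, (B,nl)→15050 …(+1); best=1200 via (A,hash)
  {ABC}: card=300000; try (B,hash)→12000, (C,hash)→13200, (C,merge)→45200, (B,merge)→74600, (C,nl_idx)→328200, (C,nl)→1501200 …(+1); best=12000 via (B,hash)

12000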